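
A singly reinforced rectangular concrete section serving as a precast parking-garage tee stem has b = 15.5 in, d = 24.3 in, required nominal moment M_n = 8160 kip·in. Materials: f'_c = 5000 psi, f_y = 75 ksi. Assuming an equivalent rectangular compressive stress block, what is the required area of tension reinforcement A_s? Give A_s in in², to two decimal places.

A_s ≈ 5.08 in²

From M_n = 0.85 f'_c a b (d − a/2):
a = d − √(d² − 2M_n/(0.85 f'_c b)) = 24.3 − √(24.3² − 2 × 8160/(0.85 × 5 × 15.5)) = 5.787 in.
A_s = 0.85 f'_c a b / f_y = 0.85 × 5 × 5.787 × 15.5 / 75 = 5.083 in².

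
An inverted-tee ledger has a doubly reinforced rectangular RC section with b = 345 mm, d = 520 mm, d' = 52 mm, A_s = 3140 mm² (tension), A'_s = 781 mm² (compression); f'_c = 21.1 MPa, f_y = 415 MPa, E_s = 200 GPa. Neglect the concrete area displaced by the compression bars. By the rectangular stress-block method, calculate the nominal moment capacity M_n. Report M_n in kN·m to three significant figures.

Assume both tension and compression steel yield.
Net tension couple steel: A_s − A'_s = 2359 mm².
a = (A_s − A'_s) f_y / (0.85 f'_c b) = 978985/(0.85 × 21.1 × 345) = 158.22 mm.
c = a/β₁ = 158.22/0.85 = 186.14 mm; ε'_s = 0.003(c − d')/c = 0.0022 ≥ f_y/E_s = 0.0021, so compression steel does yield.
M_n = (A_s − A'_s) f_y (d − a/2) + A'_s f_y (d − d') = [978985 × (520 − 79.11) + 324115 × (520 − 52)] × 10⁻⁶ = 431.62 + 151.69 = 583.31 kN·m.

M_n ≈ 583 kN·m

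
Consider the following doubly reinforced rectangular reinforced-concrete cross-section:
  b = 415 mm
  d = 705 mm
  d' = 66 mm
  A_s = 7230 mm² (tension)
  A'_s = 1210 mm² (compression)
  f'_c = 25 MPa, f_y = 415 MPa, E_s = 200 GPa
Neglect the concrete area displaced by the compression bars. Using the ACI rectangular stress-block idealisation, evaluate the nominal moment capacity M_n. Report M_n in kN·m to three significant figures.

Assume both tension and compression steel yield.
Net tension couple steel: A_s − A'_s = 6020 mm².
a = (A_s − A'_s) f_y / (0.85 f'_c b) = 2498300/(0.85 × 25 × 415) = 283.29 mm.
c = a/β₁ = 283.29/0.85 = 333.28 mm; ε'_s = 0.003(c − d')/c = 0.0024 ≥ f_y/E_s = 0.0021, so compression steel does yield.
M_n = (A_s − A'_s) f_y (d − a/2) + A'_s f_y (d − d') = [2498300 × (705 − 141.645) + 502150 × (705 − 66)] × 10⁻⁶ = 1407.43 + 320.87 = 1728.30 kN·m.

M_n ≈ 1730 kN·m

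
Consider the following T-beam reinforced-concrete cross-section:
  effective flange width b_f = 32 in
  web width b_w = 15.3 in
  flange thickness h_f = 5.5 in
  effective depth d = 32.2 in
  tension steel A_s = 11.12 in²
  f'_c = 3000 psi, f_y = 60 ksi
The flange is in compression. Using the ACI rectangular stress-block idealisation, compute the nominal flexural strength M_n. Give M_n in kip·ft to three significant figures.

M_n ≈ 1540 kip·ft

Tension: T = A_s f_y = 11.12 × 60 = 667.2 kips.
Try a within the flange: a = T/(0.85 f'_c b_f) = 667.2/(0.85 × 3 × 32) = 8.176 in.
a = 8.176 > h_f = 5.5 in: the block extends into the web. Split into flange-overhang and web parts.
C_f = 0.85 f'_c (b_f − b_w) h_f = 0.85 × 3 × (32 − 15.3) × 5.5 = 234.2 kips.
Remaining web compression depth: a_w = (T − C_f)/(0.85 f'_c b_w) = (667.2 − 234.2)/(0.85 × 3 × 15.3) = 11.098 in.
M_n = C_f(d − h_f/2) + (T − C_f)(d − a_w/2) = 234.2 × (32.2 − 2.75) + 433 × (32.2 − 5.549) = 6897.2 + 11539.9 = 18437.1 kip·in.
M_n = 18437.1/12 = 1536.43 kip·ft.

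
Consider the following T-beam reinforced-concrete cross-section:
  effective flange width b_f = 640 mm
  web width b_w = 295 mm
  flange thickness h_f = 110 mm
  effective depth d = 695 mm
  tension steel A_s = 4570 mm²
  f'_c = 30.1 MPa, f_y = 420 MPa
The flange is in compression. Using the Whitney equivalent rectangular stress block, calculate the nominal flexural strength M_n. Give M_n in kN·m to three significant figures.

M_n ≈ 1220 kN·m

Tension: T = A_s f_y = 4570 × 420 = 1919400 N.
Try a within the flange: a = T/(0.85 f'_c b_f) = 1919400/(0.85 × 30.1 × 640) = 117.22 mm.
a = 117.22 > h_f = 110 mm: the block extends into the web. Split into flange-overhang and web parts.
C_f = 0.85 f'_c (b_f − b_w) h_f = 0.85 × 30.1 × (640 − 295) × 110 = 970951 N.
Remaining web compression depth: a_w = (T − C_f)/(0.85 f'_c b_w) = (1919400 − 970951)/(0.85 × 30.1 × 295) = 125.66 mm.
M_n = C_f(d − h_f/2) + (T − C_f)(d − a_w/2) = 970951 × (695 − 55) + 948449 × (695 − 62.83) = 621.41 + 599.58 = 1220.99 × 10⁶ N·mm.
M_n = 1220.99 kN·m.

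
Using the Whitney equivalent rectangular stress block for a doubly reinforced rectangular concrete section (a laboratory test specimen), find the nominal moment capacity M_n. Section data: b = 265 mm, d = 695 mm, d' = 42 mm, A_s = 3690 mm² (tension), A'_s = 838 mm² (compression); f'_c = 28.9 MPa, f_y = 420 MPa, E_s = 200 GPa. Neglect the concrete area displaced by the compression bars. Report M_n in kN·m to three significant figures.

M_n ≈ 952 kN·m

Assume both tension and compression steel yield.
Net tension couple steel: A_s − A'_s = 2852 mm².
a = (A_s − A'_s) f_y / (0.85 f'_c b) = 1197840/(0.85 × 28.9 × 265) = 184.01 mm.
c = a/β₁ = 184.01/0.844 = 218.02 mm; ε'_s = 0.003(c − d')/c = 0.0024 ≥ f_y/E_s = 0.0021, so compression steel does yield.
M_n = (A_s − A'_s) f_y (d − a/2) + A'_s f_y (d − d') = [1197840 × (695 − 92.005) + 351960 × (695 − 42)] × 10⁻⁶ = 722.29 + 229.83 = 952.12 kN·m.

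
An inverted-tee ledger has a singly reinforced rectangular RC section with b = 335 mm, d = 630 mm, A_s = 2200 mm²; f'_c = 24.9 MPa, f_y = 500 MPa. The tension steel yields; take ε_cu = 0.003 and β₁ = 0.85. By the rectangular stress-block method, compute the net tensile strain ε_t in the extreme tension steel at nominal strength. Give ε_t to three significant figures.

ε_t ≈ 0.00736

a = A_s f_y/(0.85 f'_c b) = 155.14 mm.
β₁ = 0.85, so c = a/β₁ = 155.14/0.85 = 182.52 mm.
From the linear strain diagram with ε_cu = 0.003: ε_t = 0.003 (d − c)/c = 0.003 × (630 − 182.52)/182.52 = 0.00736.
Since ε_t ≥ 0.005, the section is tension-controlled.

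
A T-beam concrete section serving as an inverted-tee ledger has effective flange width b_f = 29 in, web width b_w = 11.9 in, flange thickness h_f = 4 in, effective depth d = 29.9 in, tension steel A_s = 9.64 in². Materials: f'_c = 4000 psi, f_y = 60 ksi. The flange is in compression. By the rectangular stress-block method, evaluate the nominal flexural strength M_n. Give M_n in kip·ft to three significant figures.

Tension: T = A_s f_y = 9.64 × 60 = 578.4 kips.
Try a within the flange: a = T/(0.85 f'_c b_f) = 578.4/(0.85 × 4 × 29) = 5.866 in.
a = 5.866 > h_f = 4 in: the block extends into the web. Split into flange-overhang and web parts.
C_f = 0.85 f'_c (b_f − b_w) h_f = 0.85 × 4 × (29 − 11.9) × 4 = 232.6 kips.
Remaining web compression depth: a_w = (T − C_f)/(0.85 f'_c b_w) = (578.4 − 232.6)/(0.85 × 4 × 11.9) = 8.547 in.
M_n = C_f(d − h_f/2) + (T − C_f)(d − a_w/2) = 232.6 × (29.9 − 2) + 345.8 × (29.9 − 4.2735) = 6489.5 + 8861.6 = 15351.1 kip·in.
M_n = 15351.1/12 = 1279.26 kip·ft.

M_n ≈ 1280 kip·ft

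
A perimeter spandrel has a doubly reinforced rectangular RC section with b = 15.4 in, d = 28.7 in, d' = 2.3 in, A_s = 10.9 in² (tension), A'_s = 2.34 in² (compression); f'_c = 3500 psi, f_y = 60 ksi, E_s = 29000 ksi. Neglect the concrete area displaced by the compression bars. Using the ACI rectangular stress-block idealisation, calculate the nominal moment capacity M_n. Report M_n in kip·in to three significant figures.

M_n ≈ 15600 kip·in

Assume both steels yield.
a = (A_s − A'_s) f_y/(0.85 f'_c b) = (10.9 − 2.34) × 60/(0.85 × 3.5 × 15.4) = 11.210 in.
c = a/β₁ = 11.210/0.85 = 13.188 in; ε'_s = 0.003(c − d')/c = 0.0025 ≥ ε_y = 0.0021, so the compression steel yields.
M_n = (A_s − A'_s) f_y (d − a/2) + A'_s f_y (d − d') = 513.6 × (28.7 − 5.605) + 140.4 × (28.7 − 2.3) = 11861.6 + 3706.6 = 15568.2 kip·in.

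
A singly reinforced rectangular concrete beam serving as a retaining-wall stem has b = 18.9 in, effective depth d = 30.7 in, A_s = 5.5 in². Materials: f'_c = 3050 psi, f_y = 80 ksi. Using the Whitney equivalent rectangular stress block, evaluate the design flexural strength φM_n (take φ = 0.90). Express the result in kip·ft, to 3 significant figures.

φM_n ≈ 865 kip·ft

T = A_s f_y = 5.5 × 80 = 440 kips.
a = T/(0.85 f'_c b) = 440/(0.85 × 3.05 × 18.9) = 8.980 in.
M_n = T(d − a/2) = 440 × (30.7 − 4.49) = 11532.4 kip·in = 11532.4/12 = 961.03 kip·ft.
φM_n = 0.90 × 961.03 = 864.93 kip·ft.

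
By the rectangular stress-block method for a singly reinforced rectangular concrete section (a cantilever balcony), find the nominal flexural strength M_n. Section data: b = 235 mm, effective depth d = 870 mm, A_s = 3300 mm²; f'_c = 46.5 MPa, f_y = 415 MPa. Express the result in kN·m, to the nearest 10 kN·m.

T = A_s f_y = 3300 × 415 = 1369500 N = 1369.5 kN.
From C = T: a = T/(0.85 f'_c b) = 1369500/(0.85 × 46.5 × 235) = 147.44 mm.
M_n = T(d − a/2) = 1369.5 kN × (870 − 73.72) mm = 1090.51 kN·m.

M_n ≈ 1090 kN·m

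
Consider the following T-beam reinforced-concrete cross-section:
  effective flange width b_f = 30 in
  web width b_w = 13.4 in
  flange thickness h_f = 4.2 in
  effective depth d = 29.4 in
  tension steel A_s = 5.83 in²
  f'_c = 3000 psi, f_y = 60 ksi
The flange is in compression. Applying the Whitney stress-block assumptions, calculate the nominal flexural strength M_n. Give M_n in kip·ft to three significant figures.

M_n ≈ 790 kip·ft

Tension: T = A_s f_y = 5.83 × 60 = 349.8 kips.
Try a within the flange: a = T/(0.85 f'_c b_f) = 349.8/(0.85 × 3 × 30) = 4.573 in.
a = 4.573 > h_f = 4.2 in: the block extends into the web. Split into flange-overhang and web parts.
C_f = 0.85 f'_c (b_f − b_w) h_f = 0.85 × 3 × (30 − 13.4) × 4.2 = 177.8 kips.
Remaining web compression depth: a_w = (T − C_f)/(0.85 f'_c b_w) = (349.8 − 177.8)/(0.85 × 3 × 13.4) = 5.034 in.
M_n = C_f(d − h_f/2) + (T − C_f)(d − a_w/2) = 177.8 × (29.4 − 2.1) + 172 × (29.4 − 2.517) = 4853.9 + 4623.9 = 9477.8 kip·in.
M_n = 9477.8/12 = 789.82 kip·ft.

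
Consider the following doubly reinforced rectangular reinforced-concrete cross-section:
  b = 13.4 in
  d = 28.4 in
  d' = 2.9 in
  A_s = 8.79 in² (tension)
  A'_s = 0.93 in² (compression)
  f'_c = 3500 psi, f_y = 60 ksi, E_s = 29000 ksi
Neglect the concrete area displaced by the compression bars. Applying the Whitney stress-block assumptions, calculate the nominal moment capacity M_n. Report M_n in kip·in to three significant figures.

Assume both steels yield.
a = (A_s − A'_s) f_y/(0.85 f'_c b) = (8.79 − 0.93) × 60/(0.85 × 3.5 × 13.4) = 11.830 in.
c = a/β₁ = 11.830/0.85 = 13.918 in; ε'_s = 0.003(c − d')/c = 0.0024 ≥ ε_y = 0.0021, so the compression steel yields.
M_n = (A_s − A'_s) f_y (d − a/2) + A'_s f_y (d − d') = 471.6 × (28.4 − 5.915) + 55.8 × (28.4 − 2.9) = 10603.9 + 1422.9 = 12026.8 kip·in.

M_n ≈ 12000 kip·in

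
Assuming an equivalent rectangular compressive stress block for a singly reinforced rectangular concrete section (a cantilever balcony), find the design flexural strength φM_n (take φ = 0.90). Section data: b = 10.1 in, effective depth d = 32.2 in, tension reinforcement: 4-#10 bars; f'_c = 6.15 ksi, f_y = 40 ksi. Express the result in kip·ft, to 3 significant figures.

A_s = 4 × 1.27 = 5.08 in².
T = A_s f_y = 5.08 × 40 = 203.2 kips.
a = T/(0.85 f'_c b) = 203.2/(0.85 × 6.15 × 10.1) = 3.849 in.
M_n = T(d − a/2) = 203.2 × (32.2 − 1.9245) = 6152.0 kip·in = 6152.0/12 = 512.67 kip·ft.
φM_n = 0.90 × 512.67 = 461.40 kip·ft.

φM_n ≈ 461 kip·ft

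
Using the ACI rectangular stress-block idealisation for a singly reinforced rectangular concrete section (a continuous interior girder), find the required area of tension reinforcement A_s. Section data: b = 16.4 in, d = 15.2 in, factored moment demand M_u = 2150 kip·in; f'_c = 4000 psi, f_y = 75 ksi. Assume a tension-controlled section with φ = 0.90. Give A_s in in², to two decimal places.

M_n = M_u/φ = 2150/0.90 = 2388.89 kip·in.
From M_n = 0.85 f'_c a b (d − a/2):
a = d − √(d² − 2M_n/(0.85 f'_c b)) = 15.2 − √(15.2² − 2 × 2388.89/(0.85 × 4 × 16.4)) = 3.144 in.
A_s = 0.85 f'_c a b / f_y = 0.85 × 4 × 3.144 × 16.4 / 75 = 2.337 in².

A_s ≈ 2.34 in²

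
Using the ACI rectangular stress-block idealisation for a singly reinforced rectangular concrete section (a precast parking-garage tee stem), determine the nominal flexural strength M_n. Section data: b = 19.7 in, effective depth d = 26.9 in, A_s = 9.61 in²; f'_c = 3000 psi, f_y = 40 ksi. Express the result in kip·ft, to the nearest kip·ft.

M_n ≈ 739 kip·ft

T = A_s f_y = 9.61 × 40 = 384.4 kips.
a = T/(0.85 f'_c b) = 384.4/(0.85 × 3 × 19.7) = 7.652 in.
M_n = T(d − a/2) = 384.4 × (26.9 − 3.826) = 8869.6 kip·in = 8869.6/12 = 739.13 kip·ft.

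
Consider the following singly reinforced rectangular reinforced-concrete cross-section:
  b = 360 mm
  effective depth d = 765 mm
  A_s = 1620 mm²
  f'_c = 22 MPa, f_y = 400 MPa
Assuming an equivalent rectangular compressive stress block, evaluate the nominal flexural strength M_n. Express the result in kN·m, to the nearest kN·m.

T = A_s f_y = 1620 × 400 = 648000 N = 648 kN.
From C = T: a = T/(0.85 f'_c b) = 648000/(0.85 × 22 × 360) = 96.26 mm.
M_n = T(d − a/2) = 648 kN × (765 − 48.13) mm = 464.53 kN·m.

M_n ≈ 465 kN·m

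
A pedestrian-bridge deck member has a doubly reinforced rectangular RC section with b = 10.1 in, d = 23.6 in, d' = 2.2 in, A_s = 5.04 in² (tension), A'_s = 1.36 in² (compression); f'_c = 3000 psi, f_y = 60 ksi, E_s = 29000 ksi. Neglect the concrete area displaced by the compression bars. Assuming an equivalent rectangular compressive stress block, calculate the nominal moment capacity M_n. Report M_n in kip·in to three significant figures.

Assume both steels yield.
a = (A_s − A'_s) f_y/(0.85 f'_c b) = (5.04 − 1.36) × 60/(0.85 × 3 × 10.1) = 8.573 in.
c = a/β₁ = 8.573/0.85 = 10.086 in; ε'_s = 0.003(c − d')/c = 0.0023 ≥ ε_y = 0.0021, so the compression steel yields.
M_n = (A_s − A'_s) f_y (d − a/2) + A'_s f_y (d − d') = 220.8 × (23.6 − 4.2865) + 81.6 × (23.6 − 2.2) = 4264.4 + 1746.2 = 6010.6 kip·in.

M_n ≈ 6010 kip·in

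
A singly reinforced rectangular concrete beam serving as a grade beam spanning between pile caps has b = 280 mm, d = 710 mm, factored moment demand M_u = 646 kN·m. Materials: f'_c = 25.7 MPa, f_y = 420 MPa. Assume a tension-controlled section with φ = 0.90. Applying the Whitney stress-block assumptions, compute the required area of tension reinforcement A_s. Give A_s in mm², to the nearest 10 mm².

M_n = M_u/φ = 646/0.90 = 717.778 kN·m.
With M_n = 0.85 f'_c a b (d − a/2), solve the quadratic for a:
a = d − √(d² − 2M_n/(0.85 f'_c b)) = 710 − √(710² − 2 × 717.778×10⁶/(0.85 × 25.7 × 280)) = 190.96 mm.
A_s = 0.85 f'_c a b / f_y = 0.85 × 25.7 × 190.96 × 280 / 420 = 2781.0 mm².

A_s ≈ 2780 mm²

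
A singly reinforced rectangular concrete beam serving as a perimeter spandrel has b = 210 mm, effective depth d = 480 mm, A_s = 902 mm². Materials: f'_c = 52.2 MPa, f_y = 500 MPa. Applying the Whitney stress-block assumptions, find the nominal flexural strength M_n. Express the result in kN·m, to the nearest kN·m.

T = A_s f_y = 902 × 500 = 451000 N = 451 kN.
From C = T: a = T/(0.85 f'_c b) = 451000/(0.85 × 52.2 × 210) = 48.40 mm.
M_n = T(d − a/2) = 451 kN × (480 − 24.2) mm = 205.57 kN·m.

M_n ≈ 206 kN·m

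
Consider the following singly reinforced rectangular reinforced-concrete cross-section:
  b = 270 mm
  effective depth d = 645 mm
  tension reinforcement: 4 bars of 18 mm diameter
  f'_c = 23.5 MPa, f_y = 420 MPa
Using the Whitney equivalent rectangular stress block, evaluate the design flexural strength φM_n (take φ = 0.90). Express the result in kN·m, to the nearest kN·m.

A_s = 4 × 254 = 1016 mm².
T = A_s f_y = 1016 × 420 = 426720 N = 426.72 kN.
From C = T: a = T/(0.85 f'_c b) = 426720/(0.85 × 23.5 × 270) = 79.12 mm.
M_n = T(d − a/2) = 426.72 kN × (645 − 39.56) mm = 258.35 kN·m.
φM_n = 0.90 × 258.35 = 232.52 kN·m.

φM_n ≈ 233 kN·m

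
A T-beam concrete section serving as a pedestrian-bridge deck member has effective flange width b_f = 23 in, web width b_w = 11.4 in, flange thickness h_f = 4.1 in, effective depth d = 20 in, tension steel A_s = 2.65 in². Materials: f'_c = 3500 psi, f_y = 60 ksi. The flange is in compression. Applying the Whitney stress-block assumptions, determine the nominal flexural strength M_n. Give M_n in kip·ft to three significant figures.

Tension: T = A_s f_y = 2.65 × 60 = 159 kips.
Try a within the flange: a = T/(0.85 f'_c b_f) = 159/(0.85 × 3.5 × 23) = 2.324 in.
Since a = 2.324 ≤ h_f = 4.1 in, the stress block lies entirely in the flange; analyse as a rectangular beam of width b_f.
M_n = T(d − a/2) = 159 × (20 − 1.162) = 2995.2 kip·in.
M_n = 2995.2/12 = 249.60 kip·ft.

M_n ≈ 250 kip·ft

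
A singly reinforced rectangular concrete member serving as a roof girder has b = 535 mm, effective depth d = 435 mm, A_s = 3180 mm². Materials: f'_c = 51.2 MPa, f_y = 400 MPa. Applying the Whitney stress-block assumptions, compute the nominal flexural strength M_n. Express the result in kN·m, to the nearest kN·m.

T = A_s f_y = 3180 × 400 = 1272000 N = 1272 kN.
From C = T: a = T/(0.85 f'_c b) = 1272000/(0.85 × 51.2 × 535) = 54.63 mm.
M_n = T(d − a/2) = 1272 kN × (435 − 27.315) mm = 518.58 kN·m.

M_n ≈ 519 kN·m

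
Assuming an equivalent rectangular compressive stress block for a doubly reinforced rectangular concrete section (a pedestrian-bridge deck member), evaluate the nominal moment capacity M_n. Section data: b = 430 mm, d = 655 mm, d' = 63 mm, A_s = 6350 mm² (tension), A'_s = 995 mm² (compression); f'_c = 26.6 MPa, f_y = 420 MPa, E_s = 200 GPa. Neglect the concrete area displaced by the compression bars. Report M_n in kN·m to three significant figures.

M_n ≈ 1460 kN·m

Assume both tension and compression steel yield.
Net tension couple steel: A_s − A'_s = 5355 mm².
a = (A_s − A'_s) f_y / (0.85 f'_c b) = 2249100/(0.85 × 26.6 × 430) = 231.33 mm.
c = a/β₁ = 231.33/0.85 = 272.15 mm; ε'_s = 0.003(c − d')/c = 0.0023 ≥ f_y/E_s = 0.0021, so compression steel does yield.
M_n = (A_s − A'_s) f_y (d − a/2) + A'_s f_y (d − d') = [2249100 × (655 − 115.665) + 417900 × (655 − 63)] × 10⁻⁶ = 1213.02 + 247.40 = 1460.42 kN·m.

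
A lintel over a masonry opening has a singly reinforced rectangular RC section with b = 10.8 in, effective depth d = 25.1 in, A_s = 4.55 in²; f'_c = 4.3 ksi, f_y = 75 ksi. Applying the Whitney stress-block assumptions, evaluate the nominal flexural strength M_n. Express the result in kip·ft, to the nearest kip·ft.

M_n ≈ 591 kip·ft

T = A_s f_y = 4.55 × 75 = 341.25 kips.
a = T/(0.85 f'_c b) = 341.25/(0.85 × 4.3 × 10.8) = 8.645 in.
M_n = T(d − a/2) = 341.25 × (25.1 − 4.3225) = 7090.3 kip·in = 7090.3/12 = 590.86 kip·ft.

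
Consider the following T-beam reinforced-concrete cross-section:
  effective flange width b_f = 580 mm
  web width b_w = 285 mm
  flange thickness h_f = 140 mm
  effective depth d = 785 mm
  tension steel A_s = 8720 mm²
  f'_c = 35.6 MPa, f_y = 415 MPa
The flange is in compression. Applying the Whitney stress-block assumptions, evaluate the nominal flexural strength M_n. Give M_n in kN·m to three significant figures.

Tension: T = A_s f_y = 8720 × 415 = 3618800 N.
Try a within the flange: a = T/(0.85 f'_c b_f) = 3618800/(0.85 × 35.6 × 580) = 206.19 mm.
a = 206.19 > h_f = 140 mm: the block extends into the web. Split into flange-overhang and web parts.
C_f = 0.85 f'_c (b_f − b_w) h_f = 0.85 × 35.6 × (580 − 285) × 140 = 1249738 N.
Remaining web compression depth: a_w = (T − C_f)/(0.85 f'_c b_w) = (3618800 − 1249738)/(0.85 × 35.6 × 285) = 274.70 mm.
M_n = C_f(d − h_f/2) + (T − C_f)(d − a_w/2) = 1249738 × (785 − 70) + 2369062 × (785 − 137.35) = 893.56 + 1534.32 = 2427.88 × 10⁶ N·mm.
M_n = 2427.88 kN·m.

M_n ≈ 2430 kN·m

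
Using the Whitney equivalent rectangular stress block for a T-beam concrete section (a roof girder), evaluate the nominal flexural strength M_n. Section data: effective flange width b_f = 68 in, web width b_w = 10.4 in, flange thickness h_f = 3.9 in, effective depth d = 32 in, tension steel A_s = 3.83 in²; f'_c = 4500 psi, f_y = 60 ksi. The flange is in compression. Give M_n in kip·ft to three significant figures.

Tension: T = A_s f_y = 3.83 × 60 = 229.8 kips.
Try a within the flange: a = T/(0.85 f'_c b_f) = 229.8/(0.85 × 4.5 × 68) = 0.884 in.
Since a = 0.884 ≤ h_f = 3.9 in, the stress block lies entirely in the flange; analyse as a rectangular beam of width b_f.
M_n = T(d − a/2) = 229.8 × (32 − 0.442) = 7252.0 kip·in.
M_n = 7252.0/12 = 604.33 kip·ft.

M_n ≈ 604 kip·ft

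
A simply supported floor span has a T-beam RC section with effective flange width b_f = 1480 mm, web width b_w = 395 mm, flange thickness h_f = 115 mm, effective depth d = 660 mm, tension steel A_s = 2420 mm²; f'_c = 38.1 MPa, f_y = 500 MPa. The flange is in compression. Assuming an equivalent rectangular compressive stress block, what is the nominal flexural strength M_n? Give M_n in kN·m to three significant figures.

M_n ≈ 783 kN·m

Tension: T = A_s f_y = 2420 × 500 = 1210000 N.
Try a within the flange: a = T/(0.85 f'_c b_f) = 1210000/(0.85 × 38.1 × 1480) = 25.25 mm.
Since a = 25.25 ≤ h_f = 115 mm, the stress block lies entirely in the flange; analyse as a rectangular beam of width b_f.
M_n = T(d − a/2) = 1210000 × (660 − 12.625) = 783.32 × 10⁶ N·mm.
M_n = 783.32 kN·m.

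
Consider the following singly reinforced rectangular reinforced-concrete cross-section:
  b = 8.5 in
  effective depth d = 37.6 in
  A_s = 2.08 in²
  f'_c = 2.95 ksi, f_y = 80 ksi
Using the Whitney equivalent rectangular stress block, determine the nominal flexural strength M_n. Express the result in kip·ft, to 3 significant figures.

T = A_s f_y = 2.08 × 80 = 166.4 kips.
a = T/(0.85 f'_c b) = 166.4/(0.85 × 2.95 × 8.5) = 7.807 in.
M_n = T(d − a/2) = 166.4 × (37.6 − 3.9035) = 5607.1 kip·in = 5607.1/12 = 467.26 kip·ft.

M_n ≈ 467 kip·ft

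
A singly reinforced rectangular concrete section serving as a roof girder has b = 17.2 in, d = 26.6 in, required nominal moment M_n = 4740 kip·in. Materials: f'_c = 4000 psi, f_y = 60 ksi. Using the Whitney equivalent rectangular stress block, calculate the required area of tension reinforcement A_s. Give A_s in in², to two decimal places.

A_s ≈ 3.16 in²

From M_n = 0.85 f'_c a b (d − a/2):
a = d − √(d² − 2M_n/(0.85 f'_c b)) = 26.6 − √(26.6² − 2 × 4740/(0.85 × 4 × 17.2)) = 3.245 in.
A_s = 0.85 f'_c a b / f_y = 0.85 × 4 × 3.245 × 17.2 / 60 = 3.163 in².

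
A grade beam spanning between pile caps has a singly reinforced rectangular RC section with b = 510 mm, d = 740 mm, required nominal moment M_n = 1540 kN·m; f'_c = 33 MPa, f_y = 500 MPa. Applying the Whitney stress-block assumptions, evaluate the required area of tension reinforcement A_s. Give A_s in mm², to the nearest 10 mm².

With M_n = 0.85 f'_c a b (d − a/2), solve the quadratic for a:
a = d − √(d² − 2M_n/(0.85 f'_c b)) = 740 − √(740² − 2 × 1540×10⁶/(0.85 × 33 × 510)) = 163.55 mm.
A_s = 0.85 f'_c a b / f_y = 0.85 × 33 × 163.55 × 510 / 500 = 4679.3 mm².

A_s ≈ 4680 mm²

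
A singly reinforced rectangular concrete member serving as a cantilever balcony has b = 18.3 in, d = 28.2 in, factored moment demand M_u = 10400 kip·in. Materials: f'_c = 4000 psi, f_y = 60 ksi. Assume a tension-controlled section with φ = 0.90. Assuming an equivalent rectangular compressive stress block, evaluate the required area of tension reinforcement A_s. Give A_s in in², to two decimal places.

A_s ≈ 7.90 in²

M_n = M_u/φ = 10400/0.90 = 11555.6 kip·in.
From M_n = 0.85 f'_c a b (d − a/2):
a = d − √(d² − 2M_n/(0.85 f'_c b)) = 28.2 − √(28.2² − 2 × 11555.6/(0.85 × 4 × 18.3)) = 7.614 in.
A_s = 0.85 f'_c a b / f_y = 0.85 × 4 × 7.614 × 18.3 / 60 = 7.896 in².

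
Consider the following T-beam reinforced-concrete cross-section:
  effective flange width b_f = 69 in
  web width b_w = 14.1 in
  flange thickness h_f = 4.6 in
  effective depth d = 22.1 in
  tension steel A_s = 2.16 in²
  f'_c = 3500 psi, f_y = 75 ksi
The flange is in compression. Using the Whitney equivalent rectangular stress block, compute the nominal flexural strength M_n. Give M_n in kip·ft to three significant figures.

M_n ≈ 293 kip·ft

Tension: T = A_s f_y = 2.16 × 75 = 162 kips.
Try a within the flange: a = T/(0.85 f'_c b_f) = 162/(0.85 × 3.5 × 69) = 0.789 in.
Since a = 0.789 ≤ h_f = 4.6 in, the stress block lies entirely in the flange; analyse as a rectangular beam of width b_f.
M_n = T(d − a/2) = 162 × (22.1 − 0.3945) = 3516.3 kip·in.
M_n = 3516.3/12 = 293.03 kip·ft.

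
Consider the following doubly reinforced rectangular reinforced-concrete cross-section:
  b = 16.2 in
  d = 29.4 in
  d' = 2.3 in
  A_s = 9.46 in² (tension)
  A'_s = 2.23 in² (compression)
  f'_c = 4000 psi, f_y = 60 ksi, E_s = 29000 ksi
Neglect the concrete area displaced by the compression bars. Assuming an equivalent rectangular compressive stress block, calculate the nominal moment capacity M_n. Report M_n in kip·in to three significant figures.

M_n ≈ 14700 kip·in

Assume both steels yield.
a = (A_s − A'_s) f_y/(0.85 f'_c b) = (9.46 − 2.23) × 60/(0.85 × 4 × 16.2) = 7.876 in.
c = a/β₁ = 7.876/0.85 = 9.266 in; ε'_s = 0.003(c − d')/c = 0.0023 ≥ ε_y = 0.0021, so the compression steel yields.
M_n = (A_s − A'_s) f_y (d − a/2) + A'_s f_y (d − d') = 433.8 × (29.4 − 3.938) + 133.8 × (29.4 − 2.3) = 11045.4 + 3626.0 = 14671.4 kip·in.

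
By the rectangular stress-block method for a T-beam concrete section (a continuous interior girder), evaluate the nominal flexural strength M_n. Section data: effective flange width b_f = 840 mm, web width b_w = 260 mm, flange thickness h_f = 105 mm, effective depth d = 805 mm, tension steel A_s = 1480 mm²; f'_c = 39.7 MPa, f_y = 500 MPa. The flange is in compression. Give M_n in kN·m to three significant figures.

Tension: T = A_s f_y = 1480 × 500 = 740000 N.
Try a within the flange: a = T/(0.85 f'_c b_f) = 740000/(0.85 × 39.7 × 840) = 26.11 mm.
Since a = 26.11 ≤ h_f = 105 mm, the stress block lies entirely in the flange; analyse as a rectangular beam of width b_f.
M_n = T(d − a/2) = 740000 × (805 − 13.055) = 586.04 × 10⁶ N·mm.
M_n = 586.04 kN·m.

M_n ≈ 586 kN·m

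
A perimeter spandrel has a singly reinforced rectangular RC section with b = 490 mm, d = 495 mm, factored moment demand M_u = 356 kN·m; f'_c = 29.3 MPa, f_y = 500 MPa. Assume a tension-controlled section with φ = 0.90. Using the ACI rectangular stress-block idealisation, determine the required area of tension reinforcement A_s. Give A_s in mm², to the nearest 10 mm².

M_n = M_u/φ = 356/0.90 = 395.556 kN·m.
With M_n = 0.85 f'_c a b (d − a/2), solve the quadratic for a:
a = d − √(d² − 2M_n/(0.85 f'_c b)) = 495 − √(495² − 2 × 395.556×10⁶/(0.85 × 29.3 × 490)) = 70.50 mm.
A_s = 0.85 f'_c a b / f_y = 0.85 × 29.3 × 70.50 × 490 / 500 = 1720.7 mm².

A_s ≈ 1720 mm²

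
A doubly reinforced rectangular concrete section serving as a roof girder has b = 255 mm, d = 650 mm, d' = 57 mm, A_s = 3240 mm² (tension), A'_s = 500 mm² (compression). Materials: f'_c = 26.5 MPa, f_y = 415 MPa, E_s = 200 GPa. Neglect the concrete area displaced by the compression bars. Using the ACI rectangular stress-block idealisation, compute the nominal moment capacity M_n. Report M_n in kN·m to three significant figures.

Assume both tension and compression steel yield.
Net tension couple steel: A_s − A'_s = 2740 mm².
a = (A_s − A'_s) f_y / (0.85 f'_c b) = 1137100/(0.85 × 26.5 × 255) = 197.97 mm.
c = a/β₁ = 197.97/0.85 = 232.91 mm; ε'_s = 0.003(c − d')/c = 0.0023 ≥ f_y/E_s = 0.0021, so compression steel does yield.
M_n = (A_s − A'_s) f_y (d − a/2) + A'_s f_y (d − d') = [1137100 × (650 − 98.985) + 207500 × (650 − 57)] × 10⁻⁶ = 626.56 + 123.05 = 749.61 kN·m.

M_n ≈ 750 kN·m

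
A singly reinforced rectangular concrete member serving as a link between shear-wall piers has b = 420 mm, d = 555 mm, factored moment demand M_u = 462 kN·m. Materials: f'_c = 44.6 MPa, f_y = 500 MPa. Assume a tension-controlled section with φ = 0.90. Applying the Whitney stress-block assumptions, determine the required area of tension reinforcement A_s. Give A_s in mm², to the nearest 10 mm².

M_n = M_u/φ = 462/0.90 = 513.333 kN·m.
With M_n = 0.85 f'_c a b (d − a/2), solve the quadratic for a:
a = d − √(d² − 2M_n/(0.85 f'_c b)) = 555 − √(555² − 2 × 513.333×10⁶/(0.85 × 44.6 × 420)) = 61.50 mm.
A_s = 0.85 f'_c a b / f_y = 0.85 × 44.6 × 61.50 × 420 / 500 = 1958.4 mm².

A_s ≈ 1960 mm²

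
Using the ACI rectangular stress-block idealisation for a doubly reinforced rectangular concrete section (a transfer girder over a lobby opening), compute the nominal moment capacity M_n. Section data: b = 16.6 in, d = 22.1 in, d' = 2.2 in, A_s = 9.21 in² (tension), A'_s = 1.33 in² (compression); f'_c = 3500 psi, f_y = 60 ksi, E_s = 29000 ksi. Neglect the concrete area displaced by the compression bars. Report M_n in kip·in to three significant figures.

Assume both steels yield.
a = (A_s − A'_s) f_y/(0.85 f'_c b) = (9.21 − 1.33) × 60/(0.85 × 3.5 × 16.6) = 9.574 in.
c = a/β₁ = 9.574/0.85 = 11.264 in; ε'_s = 0.003(c − d')/c = 0.0024 ≥ ε_y = 0.0021, so the compression steel yields.
M_n = (A_s − A'_s) f_y (d − a/2) + A'_s f_y (d − d') = 472.8 × (22.1 − 4.787) + 79.8 × (22.1 − 2.2) = 8185.6 + 1588.0 = 9773.6 kip·in.

M_n ≈ 9770 kip·in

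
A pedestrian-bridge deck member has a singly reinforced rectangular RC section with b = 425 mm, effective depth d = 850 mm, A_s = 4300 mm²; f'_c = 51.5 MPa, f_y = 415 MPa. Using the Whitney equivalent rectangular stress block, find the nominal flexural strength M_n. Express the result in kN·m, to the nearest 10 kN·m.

T = A_s f_y = 4300 × 415 = 1784500 N = 1784.5 kN.
From C = T: a = T/(0.85 f'_c b) = 1784500/(0.85 × 51.5 × 425) = 95.92 mm.
M_n = T(d − a/2) = 1784.5 kN × (850 − 47.96) mm = 1431.24 kN·m.

M_n ≈ 1430 kN·m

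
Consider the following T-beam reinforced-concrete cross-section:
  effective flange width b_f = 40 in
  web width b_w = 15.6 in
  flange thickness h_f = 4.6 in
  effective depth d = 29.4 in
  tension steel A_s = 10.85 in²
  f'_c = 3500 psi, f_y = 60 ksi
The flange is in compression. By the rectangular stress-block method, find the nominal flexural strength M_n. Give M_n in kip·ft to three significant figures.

Tension: T = A_s f_y = 10.85 × 60 = 651 kips.
Try a within the flange: a = T/(0.85 f'_c b_f) = 651/(0.85 × 3.5 × 40) = 5.471 in.
a = 5.471 > h_f = 4.6 in: the block extends into the web. Split into flange-overhang and web parts.
C_f = 0.85 f'_c (b_f − b_w) h_f = 0.85 × 3.5 × (40 − 15.6) × 4.6 = 333.9 kips.
Remaining web compression depth: a_w = (T − C_f)/(0.85 f'_c b_w) = (651 − 333.9)/(0.85 × 3.5 × 15.6) = 6.833 in.
M_n = C_f(d − h_f/2) + (T − C_f)(d − a_w/2) = 333.9 × (29.4 − 2.3) + 317.1 × (29.4 − 3.4165) = 9048.7 + 8239.4 = 17288.1 kip·in.
M_n = 17288.1/12 = 1440.68 kip·ft.

M_n ≈ 1440 kip·ft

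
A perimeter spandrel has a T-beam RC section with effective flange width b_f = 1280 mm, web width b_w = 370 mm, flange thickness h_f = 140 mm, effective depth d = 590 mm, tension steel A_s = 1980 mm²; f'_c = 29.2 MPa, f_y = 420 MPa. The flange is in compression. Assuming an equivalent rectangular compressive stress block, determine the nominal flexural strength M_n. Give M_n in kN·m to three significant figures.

M_n ≈ 480 kN·m

Tension: T = A_s f_y = 1980 × 420 = 831600 N.
Try a within the flange: a = T/(0.85 f'_c b_f) = 831600/(0.85 × 29.2 × 1280) = 26.18 mm.
Since a = 26.18 ≤ h_f = 140 mm, the stress block lies entirely in the flange; analyse as a rectangular beam of width b_f.
M_n = T(d − a/2) = 831600 × (590 − 13.09) = 479.76 × 10⁶ N·mm.
M_n = 479.76 kN·m.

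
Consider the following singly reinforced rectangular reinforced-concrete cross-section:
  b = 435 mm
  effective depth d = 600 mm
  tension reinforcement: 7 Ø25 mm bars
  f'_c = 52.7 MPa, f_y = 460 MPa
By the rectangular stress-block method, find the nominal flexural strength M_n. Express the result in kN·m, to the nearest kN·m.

M_n ≈ 884 kN·m

A_s = 7 × 491 = 3437 mm².
T = A_s f_y = 3437 × 460 = 1581020 N = 1581.02 kN.
From C = T: a = T/(0.85 f'_c b) = 1581020/(0.85 × 52.7 × 435) = 81.14 mm.
M_n = T(d − a/2) = 1581.02 kN × (600 − 40.57) mm = 884.47 kN·m.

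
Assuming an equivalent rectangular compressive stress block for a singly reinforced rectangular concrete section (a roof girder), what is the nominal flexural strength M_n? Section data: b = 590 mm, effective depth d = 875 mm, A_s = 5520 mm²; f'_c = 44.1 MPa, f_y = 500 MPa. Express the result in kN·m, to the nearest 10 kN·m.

T = A_s f_y = 5520 × 500 = 2760000 N = 2760 kN.
From C = T: a = T/(0.85 f'_c b) = 2760000/(0.85 × 44.1 × 590) = 124.80 mm.
M_n = T(d − a/2) = 2760 kN × (875 − 62.4) mm = 2242.78 kN·m.

M_n ≈ 2240 kN·m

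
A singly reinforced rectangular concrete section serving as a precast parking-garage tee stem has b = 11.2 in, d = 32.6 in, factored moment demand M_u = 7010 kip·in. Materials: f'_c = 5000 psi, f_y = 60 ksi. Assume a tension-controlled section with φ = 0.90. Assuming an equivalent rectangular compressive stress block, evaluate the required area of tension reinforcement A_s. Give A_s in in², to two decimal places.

M_n = M_u/φ = 7010/0.90 = 7788.89 kip·in.
From M_n = 0.85 f'_c a b (d − a/2):
a = d − √(d² − 2M_n/(0.85 f'_c b)) = 32.6 − √(32.6² − 2 × 7788.89/(0.85 × 5 × 11.2)) = 5.480 in.
A_s = 0.85 f'_c a b / f_y = 0.85 × 5 × 5.480 × 11.2 / 60 = 4.347 in².

A_s ≈ 4.35 in²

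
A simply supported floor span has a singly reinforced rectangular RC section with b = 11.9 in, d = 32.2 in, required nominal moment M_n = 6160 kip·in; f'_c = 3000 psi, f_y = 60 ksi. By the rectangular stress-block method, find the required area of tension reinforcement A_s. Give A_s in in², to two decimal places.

From M_n = 0.85 f'_c a b (d − a/2):
a = d − √(d² − 2M_n/(0.85 f'_c b)) = 32.2 − √(32.2² − 2 × 6160/(0.85 × 3 × 11.9)) = 7.083 in.
A_s = 0.85 f'_c a b / f_y = 0.85 × 3 × 7.083 × 11.9 / 60 = 3.582 in².

A_s ≈ 3.58 in²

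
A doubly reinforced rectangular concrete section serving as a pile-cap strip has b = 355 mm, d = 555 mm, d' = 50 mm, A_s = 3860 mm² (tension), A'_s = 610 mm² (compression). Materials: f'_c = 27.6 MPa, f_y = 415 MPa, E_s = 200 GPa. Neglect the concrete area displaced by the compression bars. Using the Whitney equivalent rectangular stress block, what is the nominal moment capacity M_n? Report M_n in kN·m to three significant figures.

Assume both tension and compression steel yield.
Net tension couple steel: A_s − A'_s = 3250 mm².
a = (A_s − A'_s) f_y / (0.85 f'_c b) = 1348750/(0.85 × 27.6 × 355) = 161.95 mm.
c = a/β₁ = 161.95/0.85 = 190.53 mm; ε'_s = 0.003(c − d')/c = 0.0022 ≥ f_y/E_s = 0.0021, so compression steel does yield.
M_n = (A_s − A'_s) f_y (d − a/2) + A'_s f_y (d − d') = [1348750 × (555 − 80.975) + 253150 × (555 − 50)] × 10⁻⁶ = 639.34 + 127.84 = 767.18 kN·m.

M_n ≈ 767 kN·m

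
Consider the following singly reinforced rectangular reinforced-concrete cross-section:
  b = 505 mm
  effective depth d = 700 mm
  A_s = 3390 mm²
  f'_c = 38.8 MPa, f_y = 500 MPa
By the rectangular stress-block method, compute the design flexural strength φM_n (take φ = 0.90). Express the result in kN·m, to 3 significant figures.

φM_n ≈ 990 kN·m

T = A_s f_y = 3390 × 500 = 1695000 N = 1695 kN.
From C = T: a = T/(0.85 f'_c b) = 1695000/(0.85 × 38.8 × 505) = 101.77 mm.
M_n = T(d − a/2) = 1695 kN × (700 − 50.885) mm = 1100.25 kN·m.
φM_n = 0.90 × 1100.25 = 990.23 kN·m.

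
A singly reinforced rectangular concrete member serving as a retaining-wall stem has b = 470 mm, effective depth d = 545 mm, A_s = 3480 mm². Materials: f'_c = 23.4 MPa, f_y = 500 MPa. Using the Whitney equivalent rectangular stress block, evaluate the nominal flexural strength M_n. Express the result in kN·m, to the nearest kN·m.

T = A_s f_y = 3480 × 500 = 1740000 N = 1740 kN.
From C = T: a = T/(0.85 f'_c b) = 1740000/(0.85 × 23.4 × 470) = 186.13 mm.
M_n = T(d − a/2) = 1740 kN × (545 − 93.065) mm = 786.37 kN·m.

M_n ≈ 786 kN·m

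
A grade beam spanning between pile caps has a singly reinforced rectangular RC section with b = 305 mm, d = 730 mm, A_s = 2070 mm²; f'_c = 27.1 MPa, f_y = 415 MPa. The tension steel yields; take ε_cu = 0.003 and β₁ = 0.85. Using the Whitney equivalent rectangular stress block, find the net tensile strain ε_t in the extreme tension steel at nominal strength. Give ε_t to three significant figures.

a = A_s f_y/(0.85 f'_c b) = 122.27 mm.
β₁ = 0.85, so c = a/β₁ = 122.27/0.85 = 143.85 mm.
From the linear strain diagram with ε_cu = 0.003: ε_t = 0.003 (d − c)/c = 0.003 × (730 − 143.85)/143.85 = 0.0122.
Since ε_t ≥ 0.005, the section is tension-controlled.

ε_t ≈ 0.0122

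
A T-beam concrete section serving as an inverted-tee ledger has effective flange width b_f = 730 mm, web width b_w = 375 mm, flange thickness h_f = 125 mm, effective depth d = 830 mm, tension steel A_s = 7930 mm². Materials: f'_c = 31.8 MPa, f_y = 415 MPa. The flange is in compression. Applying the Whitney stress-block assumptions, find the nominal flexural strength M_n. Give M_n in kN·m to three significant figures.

M_n ≈ 2440 kN·m

Tension: T = A_s f_y = 7930 × 415 = 3290950 N.
Try a within the flange: a = T/(0.85 f'_c b_f) = 3290950/(0.85 × 31.8 × 730) = 166.78 mm.
a = 166.78 > h_f = 125 mm: the block extends into the web. Split into flange-overhang and web parts.
C_f = 0.85 f'_c (b_f − b_w) h_f = 0.85 × 31.8 × (730 − 375) × 125 = 1199456 N.
Remaining web compression depth: a_w = (T − C_f)/(0.85 f'_c b_w) = (3290950 − 1199456)/(0.85 × 31.8 × 375) = 206.34 mm.
M_n = C_f(d − h_f/2) + (T − C_f)(d − a_w/2) = 1199456 × (830 − 62.5) + 2091494 × (830 − 103.17) = 920.58 + 1520.16 = 2440.74 × 10⁶ N·mm.
M_n = 2440.74 kN·m.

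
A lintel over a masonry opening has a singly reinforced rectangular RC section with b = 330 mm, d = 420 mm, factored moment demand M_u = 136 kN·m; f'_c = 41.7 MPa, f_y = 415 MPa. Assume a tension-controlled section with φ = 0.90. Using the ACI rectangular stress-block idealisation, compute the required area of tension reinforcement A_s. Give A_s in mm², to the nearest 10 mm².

A_s ≈ 900 mm²

M_n = M_u/φ = 136/0.90 = 151.111 kN·m.
With M_n = 0.85 f'_c a b (d − a/2), solve the quadratic for a:
a = d − √(d² − 2M_n/(0.85 f'_c b)) = 420 − √(420² − 2 × 151.111×10⁶/(0.85 × 41.7 × 330)) = 31.98 mm.
A_s = 0.85 f'_c a b / f_y = 0.85 × 41.7 × 31.98 × 330 / 415 = 901.4 mm².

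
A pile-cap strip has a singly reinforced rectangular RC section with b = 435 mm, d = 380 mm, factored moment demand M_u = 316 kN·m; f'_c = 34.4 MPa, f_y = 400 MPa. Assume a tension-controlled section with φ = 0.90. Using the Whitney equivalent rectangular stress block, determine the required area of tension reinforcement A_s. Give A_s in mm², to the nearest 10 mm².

A_s ≈ 2590 mm²

M_n = M_u/φ = 316/0.90 = 351.111 kN·m.
With M_n = 0.85 f'_c a b (d − a/2), solve the quadratic for a:
a = d − √(d² − 2M_n/(0.85 f'_c b)) = 380 − √(380² − 2 × 351.111×10⁶/(0.85 × 34.4 × 435)) = 81.35 mm.
A_s = 0.85 f'_c a b / f_y = 0.85 × 34.4 × 81.35 × 435 / 400 = 2586.8 mm².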